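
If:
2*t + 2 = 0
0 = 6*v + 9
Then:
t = -1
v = -3/2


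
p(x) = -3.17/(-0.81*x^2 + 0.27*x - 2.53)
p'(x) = -3.17*(1.62*x - 0.27)/(-0.81*x^2 + 0.27*x - 2.53)^2 = (0.8559 - 5.1354*x)/(0.81*x^2 - 0.27*x + 2.53)^2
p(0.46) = 1.23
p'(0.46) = -0.23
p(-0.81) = 0.97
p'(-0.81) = 0.47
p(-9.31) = 0.04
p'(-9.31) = 0.01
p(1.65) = 0.74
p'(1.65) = -0.41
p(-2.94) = 0.31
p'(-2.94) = 0.15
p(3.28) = 0.31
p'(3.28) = -0.15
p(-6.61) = 0.08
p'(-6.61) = 0.02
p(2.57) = 0.44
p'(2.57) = -0.24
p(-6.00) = 0.10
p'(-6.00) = 0.03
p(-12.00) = 0.03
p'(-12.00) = 0.00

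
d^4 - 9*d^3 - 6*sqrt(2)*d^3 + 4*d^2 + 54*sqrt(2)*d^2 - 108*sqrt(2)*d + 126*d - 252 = (d - 6)*(d - 3)*(d - 7*sqrt(2))*(d + sqrt(2))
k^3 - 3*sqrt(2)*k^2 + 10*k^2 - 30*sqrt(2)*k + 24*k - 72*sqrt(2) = (k + 4)*(k + 6)*(k - 3*sqrt(2))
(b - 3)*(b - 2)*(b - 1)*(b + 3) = b^4 - 3*b^3 - 7*b^2 + 27*b - 18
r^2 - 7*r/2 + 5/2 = (r - 5/2)*(r - 1)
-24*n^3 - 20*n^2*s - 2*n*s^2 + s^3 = (-6*n + s)*(2*n + s)^2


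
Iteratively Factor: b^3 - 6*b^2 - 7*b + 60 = (b - 4)*(b^2 - 2*b - 15) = (b - 4)*(b + 3)*(b - 5)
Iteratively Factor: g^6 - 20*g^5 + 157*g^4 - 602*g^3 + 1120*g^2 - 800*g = (g - 4)*(g^5 - 16*g^4 + 93*g^3 - 230*g^2 + 200*g) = (g - 4)*(g - 2)*(g^4 - 14*g^3 + 65*g^2 - 100*g) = g*(g - 4)*(g - 2)*(g^3 - 14*g^2 + 65*g - 100) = g*(g - 4)^2*(g - 2)*(g^2 - 10*g + 25) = g*(g - 5)*(g - 4)^2*(g - 2)*(g - 5)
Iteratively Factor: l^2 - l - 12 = (l + 3)*(l - 4)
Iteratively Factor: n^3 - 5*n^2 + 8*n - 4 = (n - 2)*(n^2 - 3*n + 2) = (n - 2)^2*(n - 1)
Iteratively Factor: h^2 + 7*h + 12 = (h + 4)*(h + 3)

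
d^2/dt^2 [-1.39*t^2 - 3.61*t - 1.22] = -2.78000000000000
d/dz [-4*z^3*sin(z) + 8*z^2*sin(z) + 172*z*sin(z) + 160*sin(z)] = -4*z^3*cos(z) - 12*z^2*sin(z) + 8*z^2*cos(z) + 16*z*sin(z) + 172*z*cos(z) + 172*sin(z) + 160*cos(z)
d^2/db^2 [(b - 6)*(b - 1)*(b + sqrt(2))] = 6*b - 14 + 2*sqrt(2)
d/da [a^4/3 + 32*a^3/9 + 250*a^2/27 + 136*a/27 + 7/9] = 4*a^3/3 + 32*a^2/3 + 500*a/27 + 136/27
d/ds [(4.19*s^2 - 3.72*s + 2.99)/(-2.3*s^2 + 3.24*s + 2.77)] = (5.0196*s^2 + 36.9666*s - 19.992)/(5.29*s^4 - 14.904*s^3 - 2.2444*s^2 + 17.9496*s + 7.6729)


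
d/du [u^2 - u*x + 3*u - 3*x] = 2*u - x + 3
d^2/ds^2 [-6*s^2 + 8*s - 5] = -12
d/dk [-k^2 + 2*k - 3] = 2 - 2*k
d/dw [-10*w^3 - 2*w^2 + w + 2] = -30*w^2 - 4*w + 1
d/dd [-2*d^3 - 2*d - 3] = -6*d^2 - 2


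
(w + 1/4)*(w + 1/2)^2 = w^3 + 5*w^2/4 + w/2 + 1/16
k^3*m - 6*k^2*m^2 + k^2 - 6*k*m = k*(k - 6*m)*(k*m + 1)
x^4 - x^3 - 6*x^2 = x^2*(x - 3)*(x + 2)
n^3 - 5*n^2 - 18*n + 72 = (n - 6)*(n - 3)*(n + 4)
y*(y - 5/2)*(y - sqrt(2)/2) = y^3 - 5*y^2/2 - sqrt(2)*y^2/2 + 5*sqrt(2)*y/4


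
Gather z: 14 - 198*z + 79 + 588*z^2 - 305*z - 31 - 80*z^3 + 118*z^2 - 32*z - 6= -80*z^3 + 706*z^2 - 535*z + 56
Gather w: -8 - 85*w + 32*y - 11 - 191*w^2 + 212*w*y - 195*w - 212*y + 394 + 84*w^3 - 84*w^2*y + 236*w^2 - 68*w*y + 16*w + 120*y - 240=84*w^3 + w^2*(45 - 84*y) + w*(144*y - 264) - 60*y + 135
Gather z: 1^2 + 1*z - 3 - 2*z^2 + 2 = -2*z^2 + z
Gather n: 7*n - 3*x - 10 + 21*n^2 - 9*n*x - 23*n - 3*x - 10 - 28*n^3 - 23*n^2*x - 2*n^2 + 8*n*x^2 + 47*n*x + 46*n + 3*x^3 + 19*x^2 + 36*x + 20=-28*n^3 + n^2*(19 - 23*x) + n*(8*x^2 + 38*x + 30) + 3*x^3 + 19*x^2 + 30*x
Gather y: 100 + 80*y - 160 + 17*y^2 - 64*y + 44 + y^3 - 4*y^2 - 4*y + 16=y^3 + 13*y^2 + 12*y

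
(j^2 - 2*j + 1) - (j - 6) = j^2 - 3*j + 7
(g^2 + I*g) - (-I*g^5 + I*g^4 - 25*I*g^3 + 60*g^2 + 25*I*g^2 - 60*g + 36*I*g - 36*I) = I*g^5 - I*g^4 + 25*I*g^3 - 59*g^2 - 25*I*g^2 + 60*g - 35*I*g + 36*I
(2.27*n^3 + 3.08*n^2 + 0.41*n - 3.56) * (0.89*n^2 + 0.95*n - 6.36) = 2.0203*n^5 + 4.8977*n^4 - 11.1463*n^3 - 22.3677*n^2 - 5.9896*n + 22.6416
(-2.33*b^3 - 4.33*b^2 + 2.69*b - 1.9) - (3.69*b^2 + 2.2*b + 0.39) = -2.33*b^3 - 8.02*b^2 + 0.49*b - 2.29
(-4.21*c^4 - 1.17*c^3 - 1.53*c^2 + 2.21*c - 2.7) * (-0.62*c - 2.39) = 2.6102*c^5 + 10.7873*c^4 + 3.7449*c^3 + 2.2865*c^2 - 3.6079*c + 6.453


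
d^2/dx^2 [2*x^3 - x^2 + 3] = 12*x - 2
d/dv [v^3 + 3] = 3*v^2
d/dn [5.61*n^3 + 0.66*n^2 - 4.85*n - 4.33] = 16.83*n^2 + 1.32*n - 4.85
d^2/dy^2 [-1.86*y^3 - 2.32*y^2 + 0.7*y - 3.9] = -11.16*y - 4.64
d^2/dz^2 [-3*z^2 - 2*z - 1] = -6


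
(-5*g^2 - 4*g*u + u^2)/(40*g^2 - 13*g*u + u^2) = (g + u)/(-8*g + u)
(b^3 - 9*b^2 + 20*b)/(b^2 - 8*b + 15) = b*(b - 4)/(b - 3)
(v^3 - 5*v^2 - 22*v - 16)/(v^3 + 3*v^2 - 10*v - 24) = (v^2 - 7*v - 8)/(v^2 + v - 12)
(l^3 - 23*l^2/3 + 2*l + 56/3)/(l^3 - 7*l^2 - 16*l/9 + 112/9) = 3*(l - 2)/(3*l - 4)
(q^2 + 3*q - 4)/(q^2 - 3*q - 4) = (-q^2 - 3*q + 4)/(-q^2 + 3*q + 4)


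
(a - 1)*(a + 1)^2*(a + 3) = a^4 + 4*a^3 + 2*a^2 - 4*a - 3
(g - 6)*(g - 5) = g^2 - 11*g + 30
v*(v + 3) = v^2 + 3*v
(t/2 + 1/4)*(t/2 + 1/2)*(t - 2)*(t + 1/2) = t^4/4 - 11*t^2/16 - 9*t/16 - 1/8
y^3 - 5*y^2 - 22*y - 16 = (y - 8)*(y + 1)*(y + 2)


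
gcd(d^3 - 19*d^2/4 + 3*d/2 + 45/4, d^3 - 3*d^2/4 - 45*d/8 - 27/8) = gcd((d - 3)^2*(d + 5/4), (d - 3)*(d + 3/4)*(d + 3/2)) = d - 3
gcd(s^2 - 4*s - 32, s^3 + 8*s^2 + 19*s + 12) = s + 4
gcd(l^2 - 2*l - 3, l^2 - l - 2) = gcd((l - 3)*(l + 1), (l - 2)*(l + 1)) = l + 1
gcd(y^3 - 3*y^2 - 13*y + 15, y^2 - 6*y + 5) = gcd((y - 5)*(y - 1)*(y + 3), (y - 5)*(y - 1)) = y^2 - 6*y + 5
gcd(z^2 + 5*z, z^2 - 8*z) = z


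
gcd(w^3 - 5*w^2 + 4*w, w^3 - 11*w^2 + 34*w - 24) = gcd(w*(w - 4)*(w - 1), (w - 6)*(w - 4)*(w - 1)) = w^2 - 5*w + 4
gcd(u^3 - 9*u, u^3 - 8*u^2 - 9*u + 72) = u^2 - 9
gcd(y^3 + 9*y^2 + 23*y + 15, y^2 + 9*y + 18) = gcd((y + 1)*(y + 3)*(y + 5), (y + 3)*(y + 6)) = y + 3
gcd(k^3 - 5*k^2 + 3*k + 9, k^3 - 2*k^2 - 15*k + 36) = k^2 - 6*k + 9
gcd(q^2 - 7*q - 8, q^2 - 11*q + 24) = q - 8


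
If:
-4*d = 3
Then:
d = -3/4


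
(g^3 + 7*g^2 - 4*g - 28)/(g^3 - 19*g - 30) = (g^2 + 5*g - 14)/(g^2 - 2*g - 15)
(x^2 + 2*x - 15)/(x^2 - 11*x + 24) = (x + 5)/(x - 8)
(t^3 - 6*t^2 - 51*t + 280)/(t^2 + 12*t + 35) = (t^2 - 13*t + 40)/(t + 5)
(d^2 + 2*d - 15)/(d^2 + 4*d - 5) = (d - 3)/(d - 1)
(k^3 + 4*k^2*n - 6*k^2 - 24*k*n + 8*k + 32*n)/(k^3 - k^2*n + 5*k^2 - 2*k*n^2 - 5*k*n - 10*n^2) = (-k^3 - 4*k^2*n + 6*k^2 + 24*k*n - 8*k - 32*n)/(-k^3 + k^2*n - 5*k^2 + 2*k*n^2 + 5*k*n + 10*n^2)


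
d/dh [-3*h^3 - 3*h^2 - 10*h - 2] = -9*h^2 - 6*h - 10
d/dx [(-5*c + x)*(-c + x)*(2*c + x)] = -7*c^2 - 8*c*x + 3*x^2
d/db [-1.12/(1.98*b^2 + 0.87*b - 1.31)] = (4.4352*b + 0.9744)/(1.98*b^2 + 0.87*b - 1.31)^2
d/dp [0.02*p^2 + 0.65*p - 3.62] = 0.04*p + 0.65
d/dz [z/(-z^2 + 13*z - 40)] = (z^2 - 40)/(z^4 - 26*z^3 + 249*z^2 - 1040*z + 1600)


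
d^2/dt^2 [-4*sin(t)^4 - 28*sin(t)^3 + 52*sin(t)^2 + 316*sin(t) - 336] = 64*sin(t)^4 + 252*sin(t)^3 - 256*sin(t)^2 - 484*sin(t) + 104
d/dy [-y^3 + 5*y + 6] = 5 - 3*y^2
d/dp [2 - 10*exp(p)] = -10*exp(p)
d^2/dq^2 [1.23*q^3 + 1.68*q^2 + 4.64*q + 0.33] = 7.38*q + 3.36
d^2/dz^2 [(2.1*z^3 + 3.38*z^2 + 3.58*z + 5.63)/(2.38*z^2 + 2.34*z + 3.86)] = (-1.4210854715202e-14*z^5 - 12.677728*z^3 + 118.843368*z^2 + 178.530072*z - 5.73880000000001)/(13.481272*z^6 + 39.764088*z^5 + 104.689536*z^4 + 141.795576*z^3 + 169.790592*z^2 + 104.595192*z + 57.512456)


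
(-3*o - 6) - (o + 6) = -4*o - 12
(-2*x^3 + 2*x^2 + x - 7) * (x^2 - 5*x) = -2*x^5 + 12*x^4 - 9*x^3 - 12*x^2 + 35*x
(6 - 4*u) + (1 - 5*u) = 7 - 9*u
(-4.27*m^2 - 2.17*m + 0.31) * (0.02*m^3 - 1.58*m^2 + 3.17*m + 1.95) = -0.0854*m^5 + 6.7032*m^4 - 10.1011*m^3 - 15.6952*m^2 - 3.2488*m + 0.6045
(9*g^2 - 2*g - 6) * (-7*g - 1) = -63*g^3 + 5*g^2 + 44*g + 6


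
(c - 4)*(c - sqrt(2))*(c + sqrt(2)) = c^3 - 4*c^2 - 2*c + 8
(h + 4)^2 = h^2 + 8*h + 16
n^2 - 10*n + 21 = (n - 7)*(n - 3)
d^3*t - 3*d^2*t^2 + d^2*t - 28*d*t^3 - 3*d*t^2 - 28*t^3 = (d - 7*t)*(d + 4*t)*(d*t + t)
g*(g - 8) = g^2 - 8*g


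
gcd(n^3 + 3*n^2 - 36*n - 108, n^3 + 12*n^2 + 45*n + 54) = n^2 + 9*n + 18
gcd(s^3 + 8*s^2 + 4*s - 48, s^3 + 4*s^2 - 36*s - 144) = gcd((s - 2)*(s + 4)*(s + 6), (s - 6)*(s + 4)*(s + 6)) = s^2 + 10*s + 24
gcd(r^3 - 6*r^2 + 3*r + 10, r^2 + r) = r + 1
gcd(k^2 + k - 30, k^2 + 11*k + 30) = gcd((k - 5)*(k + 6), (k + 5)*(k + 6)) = k + 6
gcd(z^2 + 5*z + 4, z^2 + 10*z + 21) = 1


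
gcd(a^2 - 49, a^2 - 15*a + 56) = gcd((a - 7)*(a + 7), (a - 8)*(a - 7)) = a - 7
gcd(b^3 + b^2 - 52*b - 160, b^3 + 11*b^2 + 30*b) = b + 5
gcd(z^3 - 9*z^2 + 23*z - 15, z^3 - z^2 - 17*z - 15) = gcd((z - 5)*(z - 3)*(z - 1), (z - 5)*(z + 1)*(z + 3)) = z - 5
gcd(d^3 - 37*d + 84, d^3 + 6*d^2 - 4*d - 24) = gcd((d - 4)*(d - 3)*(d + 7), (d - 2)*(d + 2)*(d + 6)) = 1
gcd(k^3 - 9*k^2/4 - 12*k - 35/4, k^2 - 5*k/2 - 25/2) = k - 5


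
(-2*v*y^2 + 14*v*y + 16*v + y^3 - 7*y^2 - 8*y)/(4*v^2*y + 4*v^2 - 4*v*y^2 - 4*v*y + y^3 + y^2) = (y - 8)/(-2*v + y)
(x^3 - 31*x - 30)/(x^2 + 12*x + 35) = (x^2 - 5*x - 6)/(x + 7)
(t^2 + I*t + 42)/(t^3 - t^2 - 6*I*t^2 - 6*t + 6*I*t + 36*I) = (t + 7*I)/(t^2 - t - 6)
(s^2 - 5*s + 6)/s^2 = 1 - 5/s + 6/s^2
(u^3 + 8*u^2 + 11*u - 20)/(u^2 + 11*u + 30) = (u^2 + 3*u - 4)/(u + 6)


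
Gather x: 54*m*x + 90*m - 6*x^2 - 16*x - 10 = 90*m - 6*x^2 + x*(54*m - 16) - 10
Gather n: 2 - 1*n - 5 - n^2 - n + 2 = -n^2 - 2*n - 1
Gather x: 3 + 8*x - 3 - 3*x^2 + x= -3*x^2 + 9*x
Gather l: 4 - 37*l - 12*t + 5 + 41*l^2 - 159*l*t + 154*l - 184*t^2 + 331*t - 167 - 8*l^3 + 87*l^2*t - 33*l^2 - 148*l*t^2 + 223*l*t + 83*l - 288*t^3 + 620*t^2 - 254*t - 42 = -8*l^3 + l^2*(87*t + 8) + l*(-148*t^2 + 64*t + 200) - 288*t^3 + 436*t^2 + 65*t - 200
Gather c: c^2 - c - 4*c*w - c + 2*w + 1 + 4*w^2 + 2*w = c^2 + c*(-4*w - 2) + 4*w^2 + 4*w + 1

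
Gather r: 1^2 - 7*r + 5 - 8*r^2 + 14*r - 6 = -8*r^2 + 7*r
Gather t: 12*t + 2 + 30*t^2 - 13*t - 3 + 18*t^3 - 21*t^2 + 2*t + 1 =18*t^3 + 9*t^2 + t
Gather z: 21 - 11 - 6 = 4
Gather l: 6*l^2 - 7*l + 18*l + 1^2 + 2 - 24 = 6*l^2 + 11*l - 21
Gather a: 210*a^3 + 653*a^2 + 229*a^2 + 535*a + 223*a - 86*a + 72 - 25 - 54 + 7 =210*a^3 + 882*a^2 + 672*a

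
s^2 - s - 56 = (s - 8)*(s + 7)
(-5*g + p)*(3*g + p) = -15*g^2 - 2*g*p + p^2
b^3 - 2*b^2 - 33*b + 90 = (b - 5)*(b - 3)*(b + 6)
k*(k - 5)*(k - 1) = k^3 - 6*k^2 + 5*k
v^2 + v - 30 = (v - 5)*(v + 6)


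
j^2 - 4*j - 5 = (j - 5)*(j + 1)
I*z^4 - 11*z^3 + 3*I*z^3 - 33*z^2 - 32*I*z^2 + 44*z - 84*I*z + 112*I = (z + 4)*(z + 4*I)*(z + 7*I)*(I*z - I)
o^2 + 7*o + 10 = (o + 2)*(o + 5)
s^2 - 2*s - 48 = (s - 8)*(s + 6)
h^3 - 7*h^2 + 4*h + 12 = (h - 6)*(h - 2)*(h + 1)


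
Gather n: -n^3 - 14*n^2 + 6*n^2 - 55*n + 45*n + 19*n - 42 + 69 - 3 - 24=-n^3 - 8*n^2 + 9*n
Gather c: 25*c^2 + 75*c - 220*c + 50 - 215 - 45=25*c^2 - 145*c - 210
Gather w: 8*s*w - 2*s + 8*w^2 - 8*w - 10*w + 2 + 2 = -2*s + 8*w^2 + w*(8*s - 18) + 4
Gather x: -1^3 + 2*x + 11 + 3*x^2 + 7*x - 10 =3*x^2 + 9*x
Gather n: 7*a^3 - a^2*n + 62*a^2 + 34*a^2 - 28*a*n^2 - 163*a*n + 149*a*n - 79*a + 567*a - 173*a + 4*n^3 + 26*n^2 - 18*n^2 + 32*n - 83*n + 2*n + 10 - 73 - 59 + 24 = 7*a^3 + 96*a^2 + 315*a + 4*n^3 + n^2*(8 - 28*a) + n*(-a^2 - 14*a - 49) - 98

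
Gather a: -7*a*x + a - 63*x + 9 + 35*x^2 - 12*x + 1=a*(1 - 7*x) + 35*x^2 - 75*x + 10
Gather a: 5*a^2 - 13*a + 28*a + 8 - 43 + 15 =5*a^2 + 15*a - 20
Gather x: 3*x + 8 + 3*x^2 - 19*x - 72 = 3*x^2 - 16*x - 64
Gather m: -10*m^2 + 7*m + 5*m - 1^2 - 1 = -10*m^2 + 12*m - 2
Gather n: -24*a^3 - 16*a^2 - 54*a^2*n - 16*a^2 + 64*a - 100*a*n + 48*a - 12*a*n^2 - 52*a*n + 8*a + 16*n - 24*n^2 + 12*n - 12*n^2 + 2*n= -24*a^3 - 32*a^2 + 120*a + n^2*(-12*a - 36) + n*(-54*a^2 - 152*a + 30)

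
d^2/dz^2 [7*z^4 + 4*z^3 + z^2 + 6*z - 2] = 84*z^2 + 24*z + 2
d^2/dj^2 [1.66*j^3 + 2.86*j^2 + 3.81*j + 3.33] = 9.96*j + 5.72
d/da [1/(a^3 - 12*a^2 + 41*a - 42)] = (-3*a^2 + 24*a - 41)/(a^3 - 12*a^2 + 41*a - 42)^2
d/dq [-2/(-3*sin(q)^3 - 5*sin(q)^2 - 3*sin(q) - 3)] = 2*(-10*sin(q) + 9*cos(q)^2 - 12)*cos(q)/(3*sin(q)^3 + 5*sin(q)^2 + 3*sin(q) + 3)^2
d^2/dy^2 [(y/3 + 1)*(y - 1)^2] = 2*y + 2/3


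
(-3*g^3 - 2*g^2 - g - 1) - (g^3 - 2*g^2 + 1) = -4*g^3 - g - 2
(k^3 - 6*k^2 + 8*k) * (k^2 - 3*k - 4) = k^5 - 9*k^4 + 22*k^3 - 32*k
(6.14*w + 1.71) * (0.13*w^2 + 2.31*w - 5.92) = 0.7982*w^3 + 14.4057*w^2 - 32.3987*w - 10.1232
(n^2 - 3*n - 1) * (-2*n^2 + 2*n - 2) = -2*n^4 + 8*n^3 - 6*n^2 + 4*n + 2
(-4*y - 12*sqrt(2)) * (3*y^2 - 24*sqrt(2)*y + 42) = -12*y^3 + 60*sqrt(2)*y^2 + 408*y - 504*sqrt(2)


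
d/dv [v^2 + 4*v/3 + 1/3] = 2*v + 4/3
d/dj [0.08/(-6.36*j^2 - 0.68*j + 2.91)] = (1.0176*j + 0.0544)/(6.36*j^2 + 0.68*j - 2.91)^2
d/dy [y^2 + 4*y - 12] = 2*y + 4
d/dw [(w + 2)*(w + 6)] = 2*w + 8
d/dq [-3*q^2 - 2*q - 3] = -6*q - 2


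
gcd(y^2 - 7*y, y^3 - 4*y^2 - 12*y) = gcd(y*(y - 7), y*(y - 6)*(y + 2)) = y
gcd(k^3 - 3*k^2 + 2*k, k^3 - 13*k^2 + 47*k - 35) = k - 1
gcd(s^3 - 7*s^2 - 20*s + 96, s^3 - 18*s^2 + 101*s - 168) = s^2 - 11*s + 24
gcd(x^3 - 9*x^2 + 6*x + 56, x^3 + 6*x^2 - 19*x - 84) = x - 4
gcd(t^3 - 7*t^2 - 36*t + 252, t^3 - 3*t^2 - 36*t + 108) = t^2 - 36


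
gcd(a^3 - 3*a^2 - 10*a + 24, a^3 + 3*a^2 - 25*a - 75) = a + 3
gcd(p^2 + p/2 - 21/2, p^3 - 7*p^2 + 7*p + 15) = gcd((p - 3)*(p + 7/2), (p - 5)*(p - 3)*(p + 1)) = p - 3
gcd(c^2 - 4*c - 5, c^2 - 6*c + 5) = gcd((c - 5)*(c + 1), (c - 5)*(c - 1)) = c - 5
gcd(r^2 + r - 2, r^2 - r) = r - 1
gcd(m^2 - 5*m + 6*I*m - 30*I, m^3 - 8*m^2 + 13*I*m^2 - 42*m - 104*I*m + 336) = m + 6*I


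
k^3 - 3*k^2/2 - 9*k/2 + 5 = (k - 5/2)*(k - 1)*(k + 2)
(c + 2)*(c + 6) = c^2 + 8*c + 12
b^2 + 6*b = b*(b + 6)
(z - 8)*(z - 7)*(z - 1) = z^3 - 16*z^2 + 71*z - 56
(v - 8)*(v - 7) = v^2 - 15*v + 56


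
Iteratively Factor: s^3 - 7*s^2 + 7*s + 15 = (s + 1)*(s^2 - 8*s + 15) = (s - 5)*(s + 1)*(s - 3)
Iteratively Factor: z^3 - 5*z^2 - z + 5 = (z + 1)*(z^2 - 6*z + 5) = (z - 1)*(z + 1)*(z - 5)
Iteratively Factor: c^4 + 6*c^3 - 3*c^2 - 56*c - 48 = (c - 3)*(c^3 + 9*c^2 + 24*c + 16) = (c - 3)*(c + 4)*(c^2 + 5*c + 4) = (c - 3)*(c + 4)^2*(c + 1)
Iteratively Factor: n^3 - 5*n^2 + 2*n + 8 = (n - 4)*(n^2 - n - 2) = (n - 4)*(n - 2)*(n + 1)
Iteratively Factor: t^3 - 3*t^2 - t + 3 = (t - 3)*(t^2 - 1) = (t - 3)*(t - 1)*(t + 1)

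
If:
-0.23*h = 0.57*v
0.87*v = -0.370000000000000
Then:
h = 1.05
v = -0.43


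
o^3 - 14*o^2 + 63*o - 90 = (o - 6)*(o - 5)*(o - 3)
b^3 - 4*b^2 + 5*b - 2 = (b - 2)*(b - 1)^2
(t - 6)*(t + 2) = t^2 - 4*t - 12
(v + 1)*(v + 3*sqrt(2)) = v^2 + v + 3*sqrt(2)*v + 3*sqrt(2)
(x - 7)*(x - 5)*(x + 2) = x^3 - 10*x^2 + 11*x + 70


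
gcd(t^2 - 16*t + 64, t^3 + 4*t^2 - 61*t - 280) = t - 8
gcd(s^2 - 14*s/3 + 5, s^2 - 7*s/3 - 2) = s - 3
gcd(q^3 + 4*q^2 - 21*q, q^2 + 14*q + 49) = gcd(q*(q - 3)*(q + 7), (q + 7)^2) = q + 7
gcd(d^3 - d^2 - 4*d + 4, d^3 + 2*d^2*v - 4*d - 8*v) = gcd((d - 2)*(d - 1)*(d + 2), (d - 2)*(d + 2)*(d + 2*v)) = d^2 - 4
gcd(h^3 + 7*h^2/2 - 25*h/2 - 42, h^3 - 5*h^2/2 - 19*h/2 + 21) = h^2 - h/2 - 21/2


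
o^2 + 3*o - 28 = (o - 4)*(o + 7)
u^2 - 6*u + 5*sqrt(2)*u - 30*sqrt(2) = (u - 6)*(u + 5*sqrt(2))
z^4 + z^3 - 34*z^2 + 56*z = z*(z - 4)*(z - 2)*(z + 7)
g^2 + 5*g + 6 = (g + 2)*(g + 3)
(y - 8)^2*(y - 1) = y^3 - 17*y^2 + 80*y - 64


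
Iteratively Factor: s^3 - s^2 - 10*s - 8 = (s + 2)*(s^2 - 3*s - 4) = (s - 4)*(s + 2)*(s + 1)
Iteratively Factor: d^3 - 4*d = (d + 2)*(d^2 - 2*d) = d*(d + 2)*(d - 2)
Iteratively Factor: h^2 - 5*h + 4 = (h - 1)*(h - 4)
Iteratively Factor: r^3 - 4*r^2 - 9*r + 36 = (r - 4)*(r^2 - 9) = (r - 4)*(r + 3)*(r - 3)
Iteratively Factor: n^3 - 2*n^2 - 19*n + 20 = (n - 5)*(n^2 + 3*n - 4) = (n - 5)*(n + 4)*(n - 1)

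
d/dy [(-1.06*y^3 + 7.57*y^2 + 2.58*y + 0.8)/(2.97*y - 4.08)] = (-6.2964*y^3 + 35.4573*y^2 - 61.7712*y - 12.9024)/(8.8209*y^2 - 24.2352*y + 16.6464)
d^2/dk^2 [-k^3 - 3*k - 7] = -6*k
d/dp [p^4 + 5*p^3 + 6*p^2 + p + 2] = 4*p^3 + 15*p^2 + 12*p + 1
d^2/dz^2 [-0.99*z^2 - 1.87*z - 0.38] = -1.98000000000000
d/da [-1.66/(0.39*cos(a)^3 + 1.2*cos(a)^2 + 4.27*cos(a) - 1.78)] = (1.9422*sin(a)^2 - 3.984*cos(a) - 9.0304)*sin(a)/(0.39*cos(a)^3 + 1.2*cos(a)^2 + 4.27*cos(a) - 1.78)^2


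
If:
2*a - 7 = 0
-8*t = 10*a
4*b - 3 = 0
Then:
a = 7/2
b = 3/4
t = -35/8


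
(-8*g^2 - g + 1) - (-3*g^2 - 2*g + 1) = -5*g^2 + g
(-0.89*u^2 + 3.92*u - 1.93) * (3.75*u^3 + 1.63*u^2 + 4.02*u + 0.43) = -3.3375*u^5 + 13.2493*u^4 - 4.4257*u^3 + 12.2298*u^2 - 6.073*u - 0.8299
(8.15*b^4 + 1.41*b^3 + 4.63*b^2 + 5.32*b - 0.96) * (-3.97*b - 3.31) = -32.3555*b^5 - 32.5742*b^4 - 23.0482*b^3 - 36.4457*b^2 - 13.798*b + 3.1776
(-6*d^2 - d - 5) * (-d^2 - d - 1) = 6*d^4 + 7*d^3 + 12*d^2 + 6*d + 5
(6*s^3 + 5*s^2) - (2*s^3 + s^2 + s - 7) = 4*s^3 + 4*s^2 - s + 7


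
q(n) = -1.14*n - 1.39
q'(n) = -1.14000000000000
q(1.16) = -2.71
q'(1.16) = -1.14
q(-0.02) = -1.37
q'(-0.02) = -1.14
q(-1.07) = -0.17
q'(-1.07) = -1.14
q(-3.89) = 3.04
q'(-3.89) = -1.14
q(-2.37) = 1.31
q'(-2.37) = -1.14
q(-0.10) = -1.28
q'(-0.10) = -1.14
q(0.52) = -1.98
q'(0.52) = -1.14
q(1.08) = -2.62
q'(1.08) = -1.14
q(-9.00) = 8.87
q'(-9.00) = -1.14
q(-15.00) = 15.71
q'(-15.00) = -1.14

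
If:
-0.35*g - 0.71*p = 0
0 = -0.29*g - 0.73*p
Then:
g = 0.00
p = 0.00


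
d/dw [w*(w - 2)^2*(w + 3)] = 4*w^3 - 3*w^2 - 16*w + 12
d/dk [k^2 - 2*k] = 2*k - 2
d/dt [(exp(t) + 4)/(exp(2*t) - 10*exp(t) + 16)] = (-2*(exp(t) - 5)*(exp(t) + 4) + exp(2*t) - 10*exp(t) + 16)*exp(t)/(exp(2*t) - 10*exp(t) + 16)^2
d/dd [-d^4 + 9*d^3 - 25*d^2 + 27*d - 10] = -4*d^3 + 27*d^2 - 50*d + 27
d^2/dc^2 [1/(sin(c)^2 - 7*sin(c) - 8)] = (-4*sin(c)^3 + 25*sin(c)^2 - 100*sin(c) + 114)/((sin(c) - 8)^3*(sin(c) + 1)^2)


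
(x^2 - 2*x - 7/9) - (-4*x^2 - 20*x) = 5*x^2 + 18*x - 7/9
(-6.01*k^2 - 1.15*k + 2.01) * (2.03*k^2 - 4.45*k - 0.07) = -12.2003*k^4 + 24.41*k^3 + 9.6185*k^2 - 8.864*k - 0.1407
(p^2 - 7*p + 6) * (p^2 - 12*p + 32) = p^4 - 19*p^3 + 122*p^2 - 296*p + 192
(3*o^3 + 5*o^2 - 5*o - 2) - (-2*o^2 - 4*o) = 3*o^3 + 7*o^2 - o - 2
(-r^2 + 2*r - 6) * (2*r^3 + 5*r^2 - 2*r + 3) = -2*r^5 - r^4 - 37*r^2 + 18*r - 18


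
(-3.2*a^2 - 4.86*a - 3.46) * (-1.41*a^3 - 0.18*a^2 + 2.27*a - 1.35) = 4.512*a^5 + 7.4286*a^4 - 1.5106*a^3 - 6.0894*a^2 - 1.2932*a + 4.671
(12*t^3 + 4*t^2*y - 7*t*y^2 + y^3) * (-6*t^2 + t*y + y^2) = -72*t^5 - 12*t^4*y + 58*t^3*y^2 - 9*t^2*y^3 - 6*t*y^4 + y^5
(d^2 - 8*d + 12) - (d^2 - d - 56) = 68 - 7*d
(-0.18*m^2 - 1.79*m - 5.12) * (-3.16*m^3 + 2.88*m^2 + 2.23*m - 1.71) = 0.5688*m^5 + 5.138*m^4 + 10.6226*m^3 - 18.4295*m^2 - 8.3567*m + 8.7552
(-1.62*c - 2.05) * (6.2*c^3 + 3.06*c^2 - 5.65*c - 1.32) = -10.044*c^4 - 17.6672*c^3 + 2.88*c^2 + 13.7209*c + 2.706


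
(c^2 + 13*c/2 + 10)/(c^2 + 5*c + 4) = (c + 5/2)/(c + 1)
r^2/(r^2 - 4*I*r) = r/(r - 4*I)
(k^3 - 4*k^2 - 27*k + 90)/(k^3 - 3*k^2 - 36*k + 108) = (k + 5)/(k + 6)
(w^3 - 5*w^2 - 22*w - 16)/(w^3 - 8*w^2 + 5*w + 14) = (w^2 - 6*w - 16)/(w^2 - 9*w + 14)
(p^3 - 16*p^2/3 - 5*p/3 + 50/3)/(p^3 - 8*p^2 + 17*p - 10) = (p + 5/3)/(p - 1)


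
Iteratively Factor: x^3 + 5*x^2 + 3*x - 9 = (x + 3)*(x^2 + 2*x - 3) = (x + 3)^2*(x - 1)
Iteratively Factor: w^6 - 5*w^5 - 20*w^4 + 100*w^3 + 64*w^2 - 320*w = (w + 4)*(w^5 - 9*w^4 + 16*w^3 + 36*w^2 - 80*w) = (w - 4)*(w + 4)*(w^4 - 5*w^3 - 4*w^2 + 20*w) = (w - 4)*(w + 2)*(w + 4)*(w^3 - 7*w^2 + 10*w) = w*(w - 4)*(w + 2)*(w + 4)*(w^2 - 7*w + 10) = w*(w - 4)*(w - 2)*(w + 2)*(w + 4)*(w - 5)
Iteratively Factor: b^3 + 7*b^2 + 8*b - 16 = (b - 1)*(b^2 + 8*b + 16) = (b - 1)*(b + 4)*(b + 4)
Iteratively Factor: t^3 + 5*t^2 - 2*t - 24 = (t + 4)*(t^2 + t - 6) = (t + 3)*(t + 4)*(t - 2)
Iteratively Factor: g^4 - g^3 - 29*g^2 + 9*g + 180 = (g + 4)*(g^3 - 5*g^2 - 9*g + 45) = (g + 3)*(g + 4)*(g^2 - 8*g + 15) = (g - 3)*(g + 3)*(g + 4)*(g - 5)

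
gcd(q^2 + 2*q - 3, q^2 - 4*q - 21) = q + 3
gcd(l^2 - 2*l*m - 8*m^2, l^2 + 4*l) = 1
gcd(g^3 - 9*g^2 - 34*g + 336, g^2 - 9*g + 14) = g - 7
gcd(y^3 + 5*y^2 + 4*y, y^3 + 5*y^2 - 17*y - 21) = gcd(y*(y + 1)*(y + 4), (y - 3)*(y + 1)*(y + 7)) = y + 1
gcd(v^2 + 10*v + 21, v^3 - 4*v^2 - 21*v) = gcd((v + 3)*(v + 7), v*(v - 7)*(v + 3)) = v + 3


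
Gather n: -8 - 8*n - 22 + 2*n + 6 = -6*n - 24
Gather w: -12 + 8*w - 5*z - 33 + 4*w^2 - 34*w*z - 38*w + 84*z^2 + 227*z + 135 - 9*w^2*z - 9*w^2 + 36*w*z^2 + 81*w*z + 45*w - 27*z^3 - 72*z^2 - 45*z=w^2*(-9*z - 5) + w*(36*z^2 + 47*z + 15) - 27*z^3 + 12*z^2 + 177*z + 90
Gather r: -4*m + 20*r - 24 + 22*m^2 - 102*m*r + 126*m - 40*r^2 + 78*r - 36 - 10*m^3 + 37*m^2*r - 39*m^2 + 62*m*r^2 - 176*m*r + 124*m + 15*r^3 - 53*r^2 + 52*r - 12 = -10*m^3 - 17*m^2 + 246*m + 15*r^3 + r^2*(62*m - 93) + r*(37*m^2 - 278*m + 150) - 72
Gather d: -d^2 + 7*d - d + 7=-d^2 + 6*d + 7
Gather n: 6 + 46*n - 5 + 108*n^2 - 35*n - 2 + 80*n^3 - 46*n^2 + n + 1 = 80*n^3 + 62*n^2 + 12*n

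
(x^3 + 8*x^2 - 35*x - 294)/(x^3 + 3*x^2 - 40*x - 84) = (x + 7)/(x + 2)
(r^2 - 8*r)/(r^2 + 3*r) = (r - 8)/(r + 3)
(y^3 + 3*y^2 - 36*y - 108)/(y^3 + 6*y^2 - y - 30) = (y^2 - 36)/(y^2 + 3*y - 10)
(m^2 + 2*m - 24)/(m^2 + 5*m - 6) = (m - 4)/(m - 1)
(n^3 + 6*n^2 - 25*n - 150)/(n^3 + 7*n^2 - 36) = (n^2 - 25)/(n^2 + n - 6)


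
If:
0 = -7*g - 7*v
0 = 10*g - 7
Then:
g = 7/10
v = -7/10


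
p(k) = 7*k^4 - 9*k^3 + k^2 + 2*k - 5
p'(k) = 28*k^3 - 27*k^2 + 2*k + 2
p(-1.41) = 47.06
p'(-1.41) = -132.99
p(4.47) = 2014.74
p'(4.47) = 1972.27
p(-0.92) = 6.03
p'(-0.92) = -44.50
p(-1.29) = 32.79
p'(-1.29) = -105.62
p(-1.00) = 10.00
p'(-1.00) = -55.00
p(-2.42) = 363.65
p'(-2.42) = -557.79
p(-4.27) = 3032.45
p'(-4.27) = -2678.75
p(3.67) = 840.81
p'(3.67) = 1029.74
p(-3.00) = 808.00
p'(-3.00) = -1003.00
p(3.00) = 334.00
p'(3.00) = 521.00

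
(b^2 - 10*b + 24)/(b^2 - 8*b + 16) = (b - 6)/(b - 4)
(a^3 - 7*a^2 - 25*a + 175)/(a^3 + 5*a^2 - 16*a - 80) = (a^2 - 12*a + 35)/(a^2 - 16)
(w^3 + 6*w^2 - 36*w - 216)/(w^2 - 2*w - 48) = (w^2 - 36)/(w - 8)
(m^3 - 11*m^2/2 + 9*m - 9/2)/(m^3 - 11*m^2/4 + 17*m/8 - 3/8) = 4*(m - 3)/(4*m - 1)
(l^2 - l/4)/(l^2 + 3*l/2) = (4*l - 1)/(2*(2*l + 3))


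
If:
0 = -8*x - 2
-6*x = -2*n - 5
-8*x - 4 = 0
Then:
No Solution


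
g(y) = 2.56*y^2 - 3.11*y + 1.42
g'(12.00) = 58.33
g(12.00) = 332.74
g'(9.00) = 42.97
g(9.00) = 180.79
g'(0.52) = -0.45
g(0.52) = 0.50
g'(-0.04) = -3.31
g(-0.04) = 1.55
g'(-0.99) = -8.18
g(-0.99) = 7.01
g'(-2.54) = -16.11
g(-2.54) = 25.84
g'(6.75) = 31.45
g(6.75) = 97.07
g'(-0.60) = -6.18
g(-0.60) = 4.21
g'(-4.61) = -26.71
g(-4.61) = 70.16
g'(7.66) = 36.11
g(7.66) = 127.81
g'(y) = 5.12*y - 3.11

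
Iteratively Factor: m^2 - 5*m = (m)*(m - 5)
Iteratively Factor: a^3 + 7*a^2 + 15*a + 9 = (a + 1)*(a^2 + 6*a + 9) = (a + 1)*(a + 3)*(a + 3)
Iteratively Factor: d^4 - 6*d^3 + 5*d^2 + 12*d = (d + 1)*(d^3 - 7*d^2 + 12*d) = (d - 3)*(d + 1)*(d^2 - 4*d) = d*(d - 3)*(d + 1)*(d - 4)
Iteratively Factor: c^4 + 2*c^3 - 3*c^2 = (c - 1)*(c^3 + 3*c^2) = c*(c - 1)*(c^2 + 3*c) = c^2*(c - 1)*(c + 3)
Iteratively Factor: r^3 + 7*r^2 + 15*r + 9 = (r + 1)*(r^2 + 6*r + 9) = (r + 1)*(r + 3)*(r + 3)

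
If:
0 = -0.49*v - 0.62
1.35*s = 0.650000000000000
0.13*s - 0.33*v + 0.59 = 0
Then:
No Solution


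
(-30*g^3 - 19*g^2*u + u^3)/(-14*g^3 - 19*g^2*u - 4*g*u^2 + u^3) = (-15*g^2 - 2*g*u + u^2)/(-7*g^2 - 6*g*u + u^2)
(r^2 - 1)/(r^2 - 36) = (r^2 - 1)/(r^2 - 36)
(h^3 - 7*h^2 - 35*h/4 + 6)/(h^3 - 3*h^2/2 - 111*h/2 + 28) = (h + 3/2)/(h + 7)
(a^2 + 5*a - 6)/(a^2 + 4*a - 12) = (a - 1)/(a - 2)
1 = 1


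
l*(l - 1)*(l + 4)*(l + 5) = l^4 + 8*l^3 + 11*l^2 - 20*l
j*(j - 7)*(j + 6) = j^3 - j^2 - 42*j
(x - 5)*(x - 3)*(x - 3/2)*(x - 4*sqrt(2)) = x^4 - 19*x^3/2 - 4*sqrt(2)*x^3 + 27*x^2 + 38*sqrt(2)*x^2 - 108*sqrt(2)*x - 45*x/2 + 90*sqrt(2)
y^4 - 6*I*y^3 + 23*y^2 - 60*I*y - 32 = (y - 8*I)*(y - I)^2*(y + 4*I)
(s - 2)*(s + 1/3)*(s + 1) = s^3 - 2*s^2/3 - 7*s/3 - 2/3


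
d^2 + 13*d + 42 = (d + 6)*(d + 7)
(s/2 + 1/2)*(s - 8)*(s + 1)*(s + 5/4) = s^4/2 - 19*s^3/8 - 45*s^2/4 - 107*s/8 - 5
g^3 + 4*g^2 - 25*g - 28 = (g - 4)*(g + 1)*(g + 7)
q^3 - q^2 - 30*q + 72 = (q - 4)*(q - 3)*(q + 6)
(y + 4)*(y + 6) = y^2 + 10*y + 24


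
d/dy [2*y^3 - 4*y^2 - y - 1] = 6*y^2 - 8*y - 1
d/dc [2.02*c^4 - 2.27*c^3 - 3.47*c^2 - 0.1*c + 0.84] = 8.08*c^3 - 6.81*c^2 - 6.94*c - 0.1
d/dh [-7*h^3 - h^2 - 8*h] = -21*h^2 - 2*h - 8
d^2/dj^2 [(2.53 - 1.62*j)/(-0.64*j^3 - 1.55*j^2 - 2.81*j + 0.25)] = (3.981312*j^5 - 2.793216*j^4 - 38.198876*j^3 - 60.659262*j^2 - 64.77879*j - 39.638916)/(0.262144*j^9 + 1.90464*j^8 + 8.065728*j^7 + 20.141795*j^6 + 33.925587*j^5 + 32.21739*j^4 + 15.774791*j^3 - 5.63145*j^2 + 0.526875*j - 0.015625)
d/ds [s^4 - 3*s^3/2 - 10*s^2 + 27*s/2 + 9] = 4*s^3 - 9*s^2/2 - 20*s + 27/2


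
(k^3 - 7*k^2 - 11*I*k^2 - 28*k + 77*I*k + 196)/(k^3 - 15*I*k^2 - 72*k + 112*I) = (k - 7)/(k - 4*I)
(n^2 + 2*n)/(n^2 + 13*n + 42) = n*(n + 2)/(n^2 + 13*n + 42)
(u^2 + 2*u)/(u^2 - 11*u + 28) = u*(u + 2)/(u^2 - 11*u + 28)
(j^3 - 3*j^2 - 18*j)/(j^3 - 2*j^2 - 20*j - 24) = j*(j + 3)/(j^2 + 4*j + 4)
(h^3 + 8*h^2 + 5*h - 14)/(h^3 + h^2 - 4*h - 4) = (h^2 + 6*h - 7)/(h^2 - h - 2)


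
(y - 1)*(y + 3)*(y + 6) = y^3 + 8*y^2 + 9*y - 18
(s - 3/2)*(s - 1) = s^2 - 5*s/2 + 3/2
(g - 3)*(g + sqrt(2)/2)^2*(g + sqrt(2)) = g^4 - 3*g^3 + 2*sqrt(2)*g^3 - 6*sqrt(2)*g^2 + 5*g^2/2 - 15*g/2 + sqrt(2)*g/2 - 3*sqrt(2)/2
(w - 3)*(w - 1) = w^2 - 4*w + 3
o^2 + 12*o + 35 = (o + 5)*(o + 7)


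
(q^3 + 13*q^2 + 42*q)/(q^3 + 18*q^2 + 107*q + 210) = q/(q + 5)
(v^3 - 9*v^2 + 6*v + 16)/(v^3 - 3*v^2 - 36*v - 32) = (v - 2)/(v + 4)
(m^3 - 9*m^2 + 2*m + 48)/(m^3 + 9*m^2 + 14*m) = (m^2 - 11*m + 24)/(m*(m + 7))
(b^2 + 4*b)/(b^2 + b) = (b + 4)/(b + 1)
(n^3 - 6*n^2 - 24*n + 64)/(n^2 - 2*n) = n - 4 - 32/n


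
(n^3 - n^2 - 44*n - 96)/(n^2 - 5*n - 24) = n + 4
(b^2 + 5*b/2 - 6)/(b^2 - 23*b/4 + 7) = 2*(2*b^2 + 5*b - 12)/(4*b^2 - 23*b + 28)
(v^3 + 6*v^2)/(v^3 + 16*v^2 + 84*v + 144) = v^2/(v^2 + 10*v + 24)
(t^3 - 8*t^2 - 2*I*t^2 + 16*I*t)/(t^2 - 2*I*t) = t - 8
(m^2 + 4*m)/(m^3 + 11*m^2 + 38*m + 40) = m/(m^2 + 7*m + 10)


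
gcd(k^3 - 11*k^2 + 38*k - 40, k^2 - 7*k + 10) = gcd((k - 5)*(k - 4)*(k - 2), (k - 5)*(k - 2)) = k^2 - 7*k + 10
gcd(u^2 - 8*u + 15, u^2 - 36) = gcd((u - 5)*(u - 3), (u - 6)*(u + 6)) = 1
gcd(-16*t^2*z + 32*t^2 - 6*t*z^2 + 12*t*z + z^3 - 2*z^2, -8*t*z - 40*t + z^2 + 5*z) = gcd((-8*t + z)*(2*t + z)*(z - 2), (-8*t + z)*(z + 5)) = -8*t + z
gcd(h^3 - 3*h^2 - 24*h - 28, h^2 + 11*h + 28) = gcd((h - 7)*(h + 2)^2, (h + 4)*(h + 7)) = 1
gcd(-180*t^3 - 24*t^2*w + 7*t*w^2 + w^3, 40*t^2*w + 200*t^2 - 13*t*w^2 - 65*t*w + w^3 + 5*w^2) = 5*t - w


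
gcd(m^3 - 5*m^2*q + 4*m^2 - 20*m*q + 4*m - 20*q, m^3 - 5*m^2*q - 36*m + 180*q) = -m + 5*q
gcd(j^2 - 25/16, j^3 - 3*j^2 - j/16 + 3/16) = 1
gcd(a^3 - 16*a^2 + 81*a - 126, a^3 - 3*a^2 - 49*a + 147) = a^2 - 10*a + 21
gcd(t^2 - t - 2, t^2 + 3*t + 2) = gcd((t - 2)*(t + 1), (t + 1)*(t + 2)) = t + 1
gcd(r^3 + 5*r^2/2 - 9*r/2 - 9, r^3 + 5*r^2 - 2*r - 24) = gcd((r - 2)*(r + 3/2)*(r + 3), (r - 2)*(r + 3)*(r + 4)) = r^2 + r - 6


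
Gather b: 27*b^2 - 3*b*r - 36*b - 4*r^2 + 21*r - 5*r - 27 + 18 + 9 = 27*b^2 + b*(-3*r - 36) - 4*r^2 + 16*r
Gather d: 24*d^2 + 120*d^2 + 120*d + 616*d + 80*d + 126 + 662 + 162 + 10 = 144*d^2 + 816*d + 960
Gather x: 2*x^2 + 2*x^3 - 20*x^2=2*x^3 - 18*x^2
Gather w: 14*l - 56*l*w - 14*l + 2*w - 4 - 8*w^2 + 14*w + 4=-8*w^2 + w*(16 - 56*l)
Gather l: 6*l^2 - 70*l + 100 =6*l^2 - 70*l + 100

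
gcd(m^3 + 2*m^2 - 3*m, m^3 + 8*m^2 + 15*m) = m^2 + 3*m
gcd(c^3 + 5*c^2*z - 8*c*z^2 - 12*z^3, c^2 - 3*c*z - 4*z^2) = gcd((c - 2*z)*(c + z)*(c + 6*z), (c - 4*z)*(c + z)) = c + z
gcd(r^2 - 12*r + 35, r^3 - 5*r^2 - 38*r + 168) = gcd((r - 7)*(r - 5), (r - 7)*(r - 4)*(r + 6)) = r - 7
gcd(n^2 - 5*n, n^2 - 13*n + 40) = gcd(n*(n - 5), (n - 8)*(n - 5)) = n - 5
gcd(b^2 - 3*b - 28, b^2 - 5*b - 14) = b - 7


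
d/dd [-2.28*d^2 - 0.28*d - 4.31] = -4.56*d - 0.28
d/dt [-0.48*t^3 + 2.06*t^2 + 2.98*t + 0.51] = -1.44*t^2 + 4.12*t + 2.98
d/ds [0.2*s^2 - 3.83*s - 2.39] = 0.4*s - 3.83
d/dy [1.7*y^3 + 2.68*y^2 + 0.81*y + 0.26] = 5.1*y^2 + 5.36*y + 0.81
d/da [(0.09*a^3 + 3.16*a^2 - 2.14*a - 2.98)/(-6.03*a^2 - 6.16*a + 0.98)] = (-0.5427*a^4 - 1.1088*a^3 - 32.1052*a^2 - 29.7452*a - 20.454)/(36.3609*a^4 + 74.2896*a^3 + 26.1268*a^2 - 12.0736*a + 0.9604)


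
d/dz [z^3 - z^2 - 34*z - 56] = 3*z^2 - 2*z - 34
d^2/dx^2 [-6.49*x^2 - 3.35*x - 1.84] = -12.9800000000000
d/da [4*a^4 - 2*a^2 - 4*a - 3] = 16*a^3 - 4*a - 4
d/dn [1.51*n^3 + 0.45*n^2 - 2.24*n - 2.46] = 4.53*n^2 + 0.9*n - 2.24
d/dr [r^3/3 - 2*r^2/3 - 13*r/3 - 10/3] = r^2 - 4*r/3 - 13/3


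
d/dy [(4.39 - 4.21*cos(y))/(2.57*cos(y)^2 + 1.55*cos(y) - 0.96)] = (-10.8197*cos(y)^2 + 22.5646*cos(y) + 2.7629)*sin(y)/(6.6049*cos(y)^4 + 7.967*cos(y)^3 - 2.5319*cos(y)^2 - 2.976*cos(y) + 0.9216)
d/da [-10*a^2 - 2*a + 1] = -20*a - 2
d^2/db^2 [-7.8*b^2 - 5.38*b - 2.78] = -15.6000000000000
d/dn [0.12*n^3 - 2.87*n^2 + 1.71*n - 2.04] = 0.36*n^2 - 5.74*n + 1.71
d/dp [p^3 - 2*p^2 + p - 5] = 3*p^2 - 4*p + 1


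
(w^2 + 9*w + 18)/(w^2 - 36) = (w + 3)/(w - 6)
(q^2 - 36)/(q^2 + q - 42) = (q + 6)/(q + 7)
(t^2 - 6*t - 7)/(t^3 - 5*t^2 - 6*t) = (t - 7)/(t*(t - 6))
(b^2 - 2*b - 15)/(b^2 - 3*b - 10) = (b + 3)/(b + 2)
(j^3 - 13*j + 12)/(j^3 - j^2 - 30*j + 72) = (j^2 + 3*j - 4)/(j^2 + 2*j - 24)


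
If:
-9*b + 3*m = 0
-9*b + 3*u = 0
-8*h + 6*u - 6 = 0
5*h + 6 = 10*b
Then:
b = -9/5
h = -24/5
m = -27/5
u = -27/5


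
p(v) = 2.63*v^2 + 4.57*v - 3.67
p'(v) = 5.26*v + 4.57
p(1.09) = 4.44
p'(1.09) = 10.30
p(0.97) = 3.24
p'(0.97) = 9.67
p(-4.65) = 31.95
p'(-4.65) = -19.89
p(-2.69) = 3.07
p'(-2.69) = -9.58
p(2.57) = 25.45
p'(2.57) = 18.09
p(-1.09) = -5.53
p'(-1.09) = -1.16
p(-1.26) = -5.25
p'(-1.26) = -2.06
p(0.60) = 0.02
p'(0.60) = 7.73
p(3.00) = 33.71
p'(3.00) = 20.35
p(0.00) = -3.67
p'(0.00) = 4.57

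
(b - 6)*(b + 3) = b^2 - 3*b - 18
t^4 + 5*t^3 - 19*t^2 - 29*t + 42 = (t - 3)*(t - 1)*(t + 2)*(t + 7)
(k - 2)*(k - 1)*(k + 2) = k^3 - k^2 - 4*k + 4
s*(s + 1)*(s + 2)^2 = s^4 + 5*s^3 + 8*s^2 + 4*s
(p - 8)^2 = p^2 - 16*p + 64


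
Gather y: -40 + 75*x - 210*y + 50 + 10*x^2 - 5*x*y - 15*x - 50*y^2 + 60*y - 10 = 10*x^2 + 60*x - 50*y^2 + y*(-5*x - 150)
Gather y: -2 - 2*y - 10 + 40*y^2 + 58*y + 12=40*y^2 + 56*y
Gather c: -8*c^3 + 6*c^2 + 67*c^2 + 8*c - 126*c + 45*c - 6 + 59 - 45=-8*c^3 + 73*c^2 - 73*c + 8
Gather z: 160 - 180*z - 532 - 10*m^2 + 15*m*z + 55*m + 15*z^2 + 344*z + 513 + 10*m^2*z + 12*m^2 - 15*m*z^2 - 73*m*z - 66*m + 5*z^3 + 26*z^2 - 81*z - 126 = 2*m^2 - 11*m + 5*z^3 + z^2*(41 - 15*m) + z*(10*m^2 - 58*m + 83) + 15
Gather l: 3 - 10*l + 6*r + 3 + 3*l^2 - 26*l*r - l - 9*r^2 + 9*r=3*l^2 + l*(-26*r - 11) - 9*r^2 + 15*r + 6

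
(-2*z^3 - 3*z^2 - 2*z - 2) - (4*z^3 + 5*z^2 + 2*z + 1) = -6*z^3 - 8*z^2 - 4*z - 3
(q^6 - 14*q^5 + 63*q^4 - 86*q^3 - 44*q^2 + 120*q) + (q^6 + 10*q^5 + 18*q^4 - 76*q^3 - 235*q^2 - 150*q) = 2*q^6 - 4*q^5 + 81*q^4 - 162*q^3 - 279*q^2 - 30*q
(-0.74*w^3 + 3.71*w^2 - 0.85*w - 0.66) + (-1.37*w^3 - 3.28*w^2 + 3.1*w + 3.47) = -2.11*w^3 + 0.43*w^2 + 2.25*w + 2.81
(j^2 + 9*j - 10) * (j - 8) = j^3 + j^2 - 82*j + 80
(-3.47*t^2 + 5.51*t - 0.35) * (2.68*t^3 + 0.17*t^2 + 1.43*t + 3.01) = -9.2996*t^5 + 14.1769*t^4 - 4.9634*t^3 - 2.6249*t^2 + 16.0846*t - 1.0535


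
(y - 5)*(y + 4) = y^2 - y - 20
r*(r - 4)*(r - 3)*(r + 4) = r^4 - 3*r^3 - 16*r^2 + 48*r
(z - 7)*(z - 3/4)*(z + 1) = z^3 - 27*z^2/4 - 5*z/2 + 21/4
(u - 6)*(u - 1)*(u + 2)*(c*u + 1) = c*u^4 - 5*c*u^3 - 8*c*u^2 + 12*c*u + u^3 - 5*u^2 - 8*u + 12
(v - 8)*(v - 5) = v^2 - 13*v + 40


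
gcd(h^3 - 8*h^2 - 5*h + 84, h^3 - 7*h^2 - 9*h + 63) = h^2 - 4*h - 21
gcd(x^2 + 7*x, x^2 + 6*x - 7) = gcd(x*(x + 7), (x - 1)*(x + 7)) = x + 7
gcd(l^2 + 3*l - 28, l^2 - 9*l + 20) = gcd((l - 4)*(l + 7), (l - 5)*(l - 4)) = l - 4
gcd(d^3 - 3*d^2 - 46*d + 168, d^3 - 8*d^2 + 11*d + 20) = d - 4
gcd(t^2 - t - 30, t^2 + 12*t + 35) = t + 5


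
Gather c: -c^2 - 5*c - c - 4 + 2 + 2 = -c^2 - 6*c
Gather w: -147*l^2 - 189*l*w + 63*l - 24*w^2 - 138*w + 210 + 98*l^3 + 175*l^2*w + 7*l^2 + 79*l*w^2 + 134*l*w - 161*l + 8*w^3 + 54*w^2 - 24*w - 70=98*l^3 - 140*l^2 - 98*l + 8*w^3 + w^2*(79*l + 30) + w*(175*l^2 - 55*l - 162) + 140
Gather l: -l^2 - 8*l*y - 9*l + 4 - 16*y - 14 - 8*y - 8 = -l^2 + l*(-8*y - 9) - 24*y - 18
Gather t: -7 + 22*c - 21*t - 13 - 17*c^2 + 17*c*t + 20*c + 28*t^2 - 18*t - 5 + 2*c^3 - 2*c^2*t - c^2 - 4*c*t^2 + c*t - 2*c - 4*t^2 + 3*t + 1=2*c^3 - 18*c^2 + 40*c + t^2*(24 - 4*c) + t*(-2*c^2 + 18*c - 36) - 24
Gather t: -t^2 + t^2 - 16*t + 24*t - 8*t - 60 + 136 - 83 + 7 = 0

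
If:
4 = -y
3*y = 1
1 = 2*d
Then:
No Solution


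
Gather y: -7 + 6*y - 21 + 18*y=24*y - 28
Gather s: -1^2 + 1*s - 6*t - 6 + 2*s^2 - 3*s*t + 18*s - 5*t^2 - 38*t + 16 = 2*s^2 + s*(19 - 3*t) - 5*t^2 - 44*t + 9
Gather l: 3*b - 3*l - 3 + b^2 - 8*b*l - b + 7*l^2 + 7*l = b^2 + 2*b + 7*l^2 + l*(4 - 8*b) - 3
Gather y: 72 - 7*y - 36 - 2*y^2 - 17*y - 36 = -2*y^2 - 24*y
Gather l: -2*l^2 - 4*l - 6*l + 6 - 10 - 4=-2*l^2 - 10*l - 8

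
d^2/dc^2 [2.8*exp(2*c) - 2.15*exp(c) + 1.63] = (11.2*exp(c) - 2.15)*exp(c)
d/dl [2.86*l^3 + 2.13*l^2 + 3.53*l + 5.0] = 8.58*l^2 + 4.26*l + 3.53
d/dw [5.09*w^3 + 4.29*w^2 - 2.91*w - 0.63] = 15.27*w^2 + 8.58*w - 2.91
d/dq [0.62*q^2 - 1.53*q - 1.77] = 1.24*q - 1.53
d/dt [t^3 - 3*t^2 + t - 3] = 3*t^2 - 6*t + 1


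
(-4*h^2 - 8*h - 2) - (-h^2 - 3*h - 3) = -3*h^2 - 5*h + 1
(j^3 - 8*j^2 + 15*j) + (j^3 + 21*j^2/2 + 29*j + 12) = 2*j^3 + 5*j^2/2 + 44*j + 12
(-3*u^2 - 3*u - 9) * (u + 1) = -3*u^3 - 6*u^2 - 12*u - 9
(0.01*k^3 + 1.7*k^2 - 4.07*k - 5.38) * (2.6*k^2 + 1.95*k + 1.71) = 0.026*k^5 + 4.4395*k^4 - 7.2499*k^3 - 19.0175*k^2 - 17.4507*k - 9.1998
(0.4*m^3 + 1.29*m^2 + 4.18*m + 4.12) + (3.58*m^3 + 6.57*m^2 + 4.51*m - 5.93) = 3.98*m^3 + 7.86*m^2 + 8.69*m - 1.81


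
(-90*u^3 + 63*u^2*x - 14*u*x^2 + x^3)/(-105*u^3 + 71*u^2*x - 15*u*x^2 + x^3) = (-6*u + x)/(-7*u + x)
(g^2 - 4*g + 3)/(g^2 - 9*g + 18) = (g - 1)/(g - 6)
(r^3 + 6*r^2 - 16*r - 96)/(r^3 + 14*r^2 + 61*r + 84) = (r^2 + 2*r - 24)/(r^2 + 10*r + 21)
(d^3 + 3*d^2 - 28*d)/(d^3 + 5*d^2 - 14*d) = (d - 4)/(d - 2)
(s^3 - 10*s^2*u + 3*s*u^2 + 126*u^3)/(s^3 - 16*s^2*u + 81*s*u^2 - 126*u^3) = (s + 3*u)/(s - 3*u)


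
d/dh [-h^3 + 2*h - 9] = 2 - 3*h^2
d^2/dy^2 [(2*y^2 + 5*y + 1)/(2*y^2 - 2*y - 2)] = (7*y^3 + 9*y^2 + 12*y - 1)/(y^6 - 3*y^5 + 5*y^3 - 3*y - 1)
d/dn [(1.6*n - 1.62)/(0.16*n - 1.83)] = (4.883904 - 0.427008*n)/(0.16*n - 1.83)^3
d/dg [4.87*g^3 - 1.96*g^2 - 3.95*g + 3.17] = 14.61*g^2 - 3.92*g - 3.95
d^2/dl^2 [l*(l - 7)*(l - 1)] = 6*l - 16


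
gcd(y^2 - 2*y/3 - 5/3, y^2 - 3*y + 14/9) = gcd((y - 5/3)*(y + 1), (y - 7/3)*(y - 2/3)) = 1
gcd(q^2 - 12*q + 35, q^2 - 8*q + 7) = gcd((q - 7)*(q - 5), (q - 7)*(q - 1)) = q - 7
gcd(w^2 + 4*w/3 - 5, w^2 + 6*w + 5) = 1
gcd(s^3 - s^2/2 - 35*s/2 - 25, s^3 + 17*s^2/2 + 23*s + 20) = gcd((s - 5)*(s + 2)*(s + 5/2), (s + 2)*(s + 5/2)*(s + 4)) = s^2 + 9*s/2 + 5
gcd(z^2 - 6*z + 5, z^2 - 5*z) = z - 5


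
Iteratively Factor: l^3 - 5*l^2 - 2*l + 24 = (l + 2)*(l^2 - 7*l + 12) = (l - 4)*(l + 2)*(l - 3)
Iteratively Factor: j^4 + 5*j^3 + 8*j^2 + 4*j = (j + 1)*(j^3 + 4*j^2 + 4*j) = (j + 1)*(j + 2)*(j^2 + 2*j) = (j + 1)*(j + 2)^2*(j)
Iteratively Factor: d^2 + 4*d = (d + 4)*(d)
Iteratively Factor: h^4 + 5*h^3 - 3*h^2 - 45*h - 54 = (h + 2)*(h^3 + 3*h^2 - 9*h - 27) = (h + 2)*(h + 3)*(h^2 - 9) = (h - 3)*(h + 2)*(h + 3)*(h + 3)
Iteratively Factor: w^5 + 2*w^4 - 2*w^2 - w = (w - 1)*(w^4 + 3*w^3 + 3*w^2 + w) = (w - 1)*(w + 1)*(w^3 + 2*w^2 + w) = (w - 1)*(w + 1)^2*(w^2 + w) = (w - 1)*(w + 1)^3*(w)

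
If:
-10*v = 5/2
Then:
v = -1/4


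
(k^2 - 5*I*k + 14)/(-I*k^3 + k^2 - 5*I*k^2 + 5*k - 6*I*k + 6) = (I*k^2 + 5*k + 14*I)/(k^3 + k^2*(5 + I) + k*(6 + 5*I) + 6*I)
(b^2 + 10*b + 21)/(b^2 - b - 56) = (b + 3)/(b - 8)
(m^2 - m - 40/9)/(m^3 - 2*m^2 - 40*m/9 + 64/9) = (3*m + 5)/(3*m^2 + 2*m - 8)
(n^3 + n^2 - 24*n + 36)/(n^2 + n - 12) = (n^2 + 4*n - 12)/(n + 4)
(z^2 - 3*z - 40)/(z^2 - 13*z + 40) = (z + 5)/(z - 5)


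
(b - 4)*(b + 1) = b^2 - 3*b - 4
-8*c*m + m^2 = m*(-8*c + m)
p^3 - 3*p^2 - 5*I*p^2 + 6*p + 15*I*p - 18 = (p - 3)*(p - 6*I)*(p + I)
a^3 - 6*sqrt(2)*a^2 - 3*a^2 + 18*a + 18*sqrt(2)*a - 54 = (a - 3)*(a - 3*sqrt(2))^2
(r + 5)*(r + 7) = r^2 + 12*r + 35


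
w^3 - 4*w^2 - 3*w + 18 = (w - 3)^2*(w + 2)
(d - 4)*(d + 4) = d^2 - 16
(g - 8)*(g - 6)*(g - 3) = g^3 - 17*g^2 + 90*g - 144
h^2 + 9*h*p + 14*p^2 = (h + 2*p)*(h + 7*p)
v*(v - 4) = v^2 - 4*v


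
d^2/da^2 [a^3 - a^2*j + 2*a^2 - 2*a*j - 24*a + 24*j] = 6*a - 2*j + 4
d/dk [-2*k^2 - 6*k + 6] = -4*k - 6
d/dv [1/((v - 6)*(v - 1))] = (7 - 2*v)/(v^4 - 14*v^3 + 61*v^2 - 84*v + 36)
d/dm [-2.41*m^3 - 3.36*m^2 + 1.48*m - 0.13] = -7.23*m^2 - 6.72*m + 1.48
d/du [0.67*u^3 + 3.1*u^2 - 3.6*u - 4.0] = 2.01*u^2 + 6.2*u - 3.6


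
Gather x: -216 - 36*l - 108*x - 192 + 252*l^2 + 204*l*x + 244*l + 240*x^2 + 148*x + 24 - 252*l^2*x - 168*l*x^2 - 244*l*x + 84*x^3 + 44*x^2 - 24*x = 252*l^2 + 208*l + 84*x^3 + x^2*(284 - 168*l) + x*(-252*l^2 - 40*l + 16) - 384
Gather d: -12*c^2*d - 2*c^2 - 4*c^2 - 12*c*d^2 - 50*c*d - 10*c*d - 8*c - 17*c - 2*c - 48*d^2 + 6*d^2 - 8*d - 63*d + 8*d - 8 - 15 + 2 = -6*c^2 - 27*c + d^2*(-12*c - 42) + d*(-12*c^2 - 60*c - 63) - 21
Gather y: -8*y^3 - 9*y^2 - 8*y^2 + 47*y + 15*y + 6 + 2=-8*y^3 - 17*y^2 + 62*y + 8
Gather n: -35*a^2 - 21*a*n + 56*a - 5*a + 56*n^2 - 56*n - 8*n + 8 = -35*a^2 + 51*a + 56*n^2 + n*(-21*a - 64) + 8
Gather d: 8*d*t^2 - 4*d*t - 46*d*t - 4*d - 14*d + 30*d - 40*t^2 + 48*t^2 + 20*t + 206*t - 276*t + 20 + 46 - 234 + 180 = d*(8*t^2 - 50*t + 12) + 8*t^2 - 50*t + 12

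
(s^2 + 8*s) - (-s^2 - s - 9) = 2*s^2 + 9*s + 9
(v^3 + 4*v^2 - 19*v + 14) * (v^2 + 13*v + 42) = v^5 + 17*v^4 + 75*v^3 - 65*v^2 - 616*v + 588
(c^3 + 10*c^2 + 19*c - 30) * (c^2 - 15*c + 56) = c^5 - 5*c^4 - 75*c^3 + 245*c^2 + 1514*c - 1680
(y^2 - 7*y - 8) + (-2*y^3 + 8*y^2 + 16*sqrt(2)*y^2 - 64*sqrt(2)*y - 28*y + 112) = -2*y^3 + 9*y^2 + 16*sqrt(2)*y^2 - 64*sqrt(2)*y - 35*y + 104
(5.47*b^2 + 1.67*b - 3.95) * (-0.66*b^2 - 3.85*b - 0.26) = -3.6102*b^4 - 22.1617*b^3 - 5.2447*b^2 + 14.7733*b + 1.027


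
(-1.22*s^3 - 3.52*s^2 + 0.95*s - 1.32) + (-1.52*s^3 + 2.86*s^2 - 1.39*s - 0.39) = -2.74*s^3 - 0.66*s^2 - 0.44*s - 1.71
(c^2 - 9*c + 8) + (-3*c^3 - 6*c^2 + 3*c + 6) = -3*c^3 - 5*c^2 - 6*c + 14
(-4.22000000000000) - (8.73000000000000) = -12.9500000000000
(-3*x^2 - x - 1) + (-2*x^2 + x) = -5*x^2 - 1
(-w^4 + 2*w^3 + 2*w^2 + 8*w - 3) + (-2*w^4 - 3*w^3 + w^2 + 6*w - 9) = -3*w^4 - w^3 + 3*w^2 + 14*w - 12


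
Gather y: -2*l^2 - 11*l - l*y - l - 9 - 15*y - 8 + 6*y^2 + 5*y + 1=-2*l^2 - 12*l + 6*y^2 + y*(-l - 10) - 16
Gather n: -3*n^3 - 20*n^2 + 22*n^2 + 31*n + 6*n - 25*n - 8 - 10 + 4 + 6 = -3*n^3 + 2*n^2 + 12*n - 8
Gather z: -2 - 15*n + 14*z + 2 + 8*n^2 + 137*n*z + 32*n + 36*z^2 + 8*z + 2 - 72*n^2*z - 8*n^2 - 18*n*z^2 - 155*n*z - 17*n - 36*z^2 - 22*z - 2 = -18*n*z^2 + z*(-72*n^2 - 18*n)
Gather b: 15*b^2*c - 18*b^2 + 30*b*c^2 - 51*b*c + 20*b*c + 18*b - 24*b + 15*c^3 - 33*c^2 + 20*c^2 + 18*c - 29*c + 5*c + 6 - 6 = b^2*(15*c - 18) + b*(30*c^2 - 31*c - 6) + 15*c^3 - 13*c^2 - 6*c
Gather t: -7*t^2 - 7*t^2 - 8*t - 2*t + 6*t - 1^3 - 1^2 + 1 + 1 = -14*t^2 - 4*t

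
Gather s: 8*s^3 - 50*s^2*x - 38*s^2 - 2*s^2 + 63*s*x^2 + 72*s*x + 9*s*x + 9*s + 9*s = 8*s^3 + s^2*(-50*x - 40) + s*(63*x^2 + 81*x + 18)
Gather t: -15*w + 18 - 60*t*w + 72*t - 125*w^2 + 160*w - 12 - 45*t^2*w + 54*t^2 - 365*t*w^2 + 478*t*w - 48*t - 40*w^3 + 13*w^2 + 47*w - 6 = t^2*(54 - 45*w) + t*(-365*w^2 + 418*w + 24) - 40*w^3 - 112*w^2 + 192*w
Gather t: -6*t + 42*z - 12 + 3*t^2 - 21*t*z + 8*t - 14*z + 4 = 3*t^2 + t*(2 - 21*z) + 28*z - 8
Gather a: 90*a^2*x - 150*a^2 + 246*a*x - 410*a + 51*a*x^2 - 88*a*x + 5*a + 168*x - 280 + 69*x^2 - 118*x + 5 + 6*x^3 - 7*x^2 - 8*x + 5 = a^2*(90*x - 150) + a*(51*x^2 + 158*x - 405) + 6*x^3 + 62*x^2 + 42*x - 270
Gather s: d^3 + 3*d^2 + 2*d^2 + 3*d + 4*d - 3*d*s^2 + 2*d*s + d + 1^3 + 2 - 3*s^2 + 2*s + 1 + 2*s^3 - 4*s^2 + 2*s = d^3 + 5*d^2 + 8*d + 2*s^3 + s^2*(-3*d - 7) + s*(2*d + 4) + 4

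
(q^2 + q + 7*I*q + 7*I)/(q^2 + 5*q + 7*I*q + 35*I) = (q + 1)/(q + 5)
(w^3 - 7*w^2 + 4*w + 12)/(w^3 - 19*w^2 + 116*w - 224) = (w^3 - 7*w^2 + 4*w + 12)/(w^3 - 19*w^2 + 116*w - 224)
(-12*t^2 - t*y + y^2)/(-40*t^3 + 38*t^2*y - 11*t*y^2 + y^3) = (3*t + y)/(10*t^2 - 7*t*y + y^2)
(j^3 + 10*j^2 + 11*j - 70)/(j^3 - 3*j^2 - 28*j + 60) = (j + 7)/(j - 6)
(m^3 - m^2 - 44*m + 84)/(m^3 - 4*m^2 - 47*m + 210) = (m - 2)/(m - 5)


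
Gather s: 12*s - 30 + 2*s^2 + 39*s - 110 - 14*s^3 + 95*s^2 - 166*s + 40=-14*s^3 + 97*s^2 - 115*s - 100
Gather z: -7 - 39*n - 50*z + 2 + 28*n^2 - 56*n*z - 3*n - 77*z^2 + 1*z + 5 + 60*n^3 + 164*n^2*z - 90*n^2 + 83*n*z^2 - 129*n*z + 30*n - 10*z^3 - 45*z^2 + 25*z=60*n^3 - 62*n^2 - 12*n - 10*z^3 + z^2*(83*n - 122) + z*(164*n^2 - 185*n - 24)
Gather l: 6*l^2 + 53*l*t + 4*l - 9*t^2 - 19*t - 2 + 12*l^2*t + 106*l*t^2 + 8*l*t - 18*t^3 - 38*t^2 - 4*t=l^2*(12*t + 6) + l*(106*t^2 + 61*t + 4) - 18*t^3 - 47*t^2 - 23*t - 2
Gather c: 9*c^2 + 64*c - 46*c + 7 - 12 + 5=9*c^2 + 18*c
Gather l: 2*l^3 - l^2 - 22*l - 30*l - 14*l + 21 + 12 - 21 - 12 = 2*l^3 - l^2 - 66*l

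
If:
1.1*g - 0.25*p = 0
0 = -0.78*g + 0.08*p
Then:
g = 0.00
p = 0.00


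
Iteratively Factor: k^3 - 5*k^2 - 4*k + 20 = (k - 2)*(k^2 - 3*k - 10) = (k - 5)*(k - 2)*(k + 2)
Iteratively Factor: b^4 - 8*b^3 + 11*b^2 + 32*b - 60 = (b - 3)*(b^3 - 5*b^2 - 4*b + 20) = (b - 3)*(b + 2)*(b^2 - 7*b + 10) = (b - 3)*(b - 2)*(b + 2)*(b - 5)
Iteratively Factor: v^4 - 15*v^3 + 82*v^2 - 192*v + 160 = (v - 5)*(v^3 - 10*v^2 + 32*v - 32) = (v - 5)*(v - 4)*(v^2 - 6*v + 8) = (v - 5)*(v - 4)^2*(v - 2)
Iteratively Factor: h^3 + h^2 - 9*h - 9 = (h - 3)*(h^2 + 4*h + 3) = (h - 3)*(h + 1)*(h + 3)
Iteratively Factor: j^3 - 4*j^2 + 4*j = (j - 2)*(j^2 - 2*j) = j*(j - 2)*(j - 2)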